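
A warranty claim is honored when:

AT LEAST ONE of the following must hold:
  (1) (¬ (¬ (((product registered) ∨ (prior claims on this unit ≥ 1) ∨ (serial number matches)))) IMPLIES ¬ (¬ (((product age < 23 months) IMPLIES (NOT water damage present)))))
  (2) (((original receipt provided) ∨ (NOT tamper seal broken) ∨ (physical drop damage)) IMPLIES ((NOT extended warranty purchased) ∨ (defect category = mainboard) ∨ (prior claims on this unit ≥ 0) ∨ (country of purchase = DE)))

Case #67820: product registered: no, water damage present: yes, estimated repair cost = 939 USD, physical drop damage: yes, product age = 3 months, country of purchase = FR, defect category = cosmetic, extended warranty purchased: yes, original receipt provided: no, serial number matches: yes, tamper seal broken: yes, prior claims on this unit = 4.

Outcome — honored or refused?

Honored

Atomic conditions:
  product registered: no → false
  prior claims on this unit ≥ 1: 4 ≥ 1 is true
  serial number matches: yes → true
  product age < 23 months: 3 < 23 is true
  NOT water damage present: yes → false
  original receipt provided: no → false
  NOT tamper seal broken: yes → false
  physical drop damage: yes → true
  NOT extended warranty purchased: yes → false
  defect category = mainboard: cosmetic == mainboard is false
  prior claims on this unit ≥ 0: 4 ≥ 0 is true
  country of purchase = DE: FR == DE is false
Combine:
[1.1.1.1] false OR true OR true = true
[1.1.1] NOT true = false
[1.1] NOT false = true
[1.2.1.1] true → false = false
[1.2.1] NOT false = true
[1.2] NOT true = false
[1] true → false = false
[2.1] false OR false OR true = true
[2.2] false OR false OR true OR false = true
[2] true → true = true
[root] false OR true = true
Overall: true → honored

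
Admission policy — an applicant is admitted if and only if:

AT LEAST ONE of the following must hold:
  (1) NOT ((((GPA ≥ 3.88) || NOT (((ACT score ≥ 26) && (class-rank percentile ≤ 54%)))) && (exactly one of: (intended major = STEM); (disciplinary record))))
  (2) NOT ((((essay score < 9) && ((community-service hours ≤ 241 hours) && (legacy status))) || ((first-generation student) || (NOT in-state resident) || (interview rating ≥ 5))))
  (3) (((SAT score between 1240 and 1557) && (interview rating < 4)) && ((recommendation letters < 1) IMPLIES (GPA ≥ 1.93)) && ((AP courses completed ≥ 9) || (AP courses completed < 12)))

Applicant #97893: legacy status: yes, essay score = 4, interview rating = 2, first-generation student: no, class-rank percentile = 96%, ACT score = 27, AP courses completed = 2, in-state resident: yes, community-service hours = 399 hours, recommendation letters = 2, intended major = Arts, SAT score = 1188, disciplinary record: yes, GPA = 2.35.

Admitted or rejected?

Admitted

Atomic conditions:
  GPA ≥ 3.88: 2.35 ≥ 3.88 is false
  ACT score ≥ 26: 27 ≥ 26 is true
  class-rank percentile ≤ 54%: 96 ≤ 54 is false
  intended major = STEM: Arts == STEM is false
  disciplinary record: yes → true
  essay score < 9: 4 < 9 is true
  community-service hours ≤ 241 hours: 399 ≤ 241 is false
  legacy status: yes → true
  first-generation student: no → false
  NOT in-state resident: yes → false
  interview rating ≥ 5: 2 ≥ 5 is false
  SAT score between 1240 and 1557: 1188 in [1240, 1557] is false
  interview rating < 4: 2 < 4 is true
  recommendation letters < 1: 2 < 1 is false
  GPA ≥ 1.93: 2.35 ≥ 1.93 is true
  AP courses completed ≥ 9: 2 ≥ 9 is false
  AP courses completed < 12: 2 < 12 is true
Combine:
[1.1.1.2.1] true AND false = false
[1.1.1.2] NOT false = true
[1.1.1] false OR true = true
[1.1.2] exactly-one(false, true) = true
[1.1] true AND true = true
[1] NOT true = false
[2.1.1.2] false AND true = false
[2.1.1] true AND false = false
[2.1.2] false OR false OR false = false
[2.1] false OR false = false
[2] NOT false = true
[3.1] false AND true = false
[3.2] false → true (antecedent false ⇒ implication holds) = true
[3.3] false OR true = true
[3] false AND true AND true = false
[root] false OR true OR false = true
Overall: true → admitted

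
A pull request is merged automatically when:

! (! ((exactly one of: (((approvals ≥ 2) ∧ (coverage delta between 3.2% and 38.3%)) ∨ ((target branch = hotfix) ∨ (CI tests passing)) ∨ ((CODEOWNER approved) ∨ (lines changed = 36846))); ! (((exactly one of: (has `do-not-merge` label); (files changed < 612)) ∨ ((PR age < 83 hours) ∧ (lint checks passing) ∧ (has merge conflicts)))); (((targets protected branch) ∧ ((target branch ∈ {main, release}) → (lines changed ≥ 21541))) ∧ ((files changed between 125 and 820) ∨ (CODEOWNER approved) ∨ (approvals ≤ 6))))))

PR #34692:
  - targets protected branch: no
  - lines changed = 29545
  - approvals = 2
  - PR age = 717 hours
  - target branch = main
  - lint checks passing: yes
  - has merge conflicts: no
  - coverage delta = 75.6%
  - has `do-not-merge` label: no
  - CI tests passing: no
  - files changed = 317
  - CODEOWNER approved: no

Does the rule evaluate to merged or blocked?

Blocked

Atomic conditions:
  approvals ≥ 2: 2 ≥ 2 is true
  coverage delta between 3.2% and 38.3%: 75.6 in [3.2, 38.3] is false
  target branch = hotfix: main == hotfix is false
  CI tests passing: no → false
  CODEOWNER approved: no → false
  lines changed = 36846: 29545 == 36846 is false
  has `do-not-merge` label: no → false
  files changed < 612: 317 < 612 is true
  PR age < 83 hours: 717 < 83 is false
  lint checks passing: yes → true
  has merge conflicts: no → false
  targets protected branch: no → false
  target branch ∈ {main, release}: main is in the set → true
  lines changed ≥ 21541: 29545 ≥ 21541 is true
  files changed between 125 and 820: 317 in [125, 820] is true
  approvals ≤ 6: 2 ≤ 6 is true
Combine:
[1.1.1.1] true AND false = false
[1.1.1.2] false OR false = false
[1.1.1.3] false OR false = false
[1.1.1] false OR false OR false = false
[1.1.2.1.1] exactly-one(false, true) = true
[1.1.2.1.2] false AND true AND false = false
[1.1.2.1] true OR false = true
[1.1.2] NOT true = false
[1.1.3.1.2] true → true = true
[1.1.3.1] false AND true = false
[1.1.3.2] true OR false OR true = true
[1.1.3] false AND true = false
[1.1] exactly-one(false, false, false) = false
[1] NOT false = true
[root] NOT true = false
Overall: false → blocked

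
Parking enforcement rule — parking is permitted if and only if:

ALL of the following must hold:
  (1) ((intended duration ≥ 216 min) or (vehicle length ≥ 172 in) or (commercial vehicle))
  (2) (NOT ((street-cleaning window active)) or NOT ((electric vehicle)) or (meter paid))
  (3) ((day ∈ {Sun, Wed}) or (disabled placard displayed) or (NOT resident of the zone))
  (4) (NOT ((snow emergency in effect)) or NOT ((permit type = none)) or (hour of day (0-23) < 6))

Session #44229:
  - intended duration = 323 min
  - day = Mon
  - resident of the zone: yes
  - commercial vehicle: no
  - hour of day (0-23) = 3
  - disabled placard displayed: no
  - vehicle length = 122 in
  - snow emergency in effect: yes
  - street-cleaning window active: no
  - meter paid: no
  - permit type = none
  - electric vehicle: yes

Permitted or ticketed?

Ticketed

Atomic conditions:
  intended duration ≥ 216 min: 323 ≥ 216 is true
  vehicle length ≥ 172 in: 122 ≥ 172 is false
  commercial vehicle: no → false
  street-cleaning window active: no → false
  electric vehicle: yes → true
  meter paid: no → false
  day ∈ {Sun, Wed}: Mon is not in the set → false
  disabled placard displayed: no → false
  NOT resident of the zone: yes → false
  snow emergency in effect: yes → true
  permit type = none: none == none is true
  hour of day (0-23) < 6: 3 < 6 is true
Combine:
[1] true OR false OR false = true
[2.1] NOT false = true
[2.2] NOT true = false
[2] true OR false OR false = true
[3] false OR false OR false = false
[4.1] NOT true = false
[4.2] NOT true = false
[4] false OR false OR true = true
[root] true AND true AND false AND true = false
Overall: false → ticketed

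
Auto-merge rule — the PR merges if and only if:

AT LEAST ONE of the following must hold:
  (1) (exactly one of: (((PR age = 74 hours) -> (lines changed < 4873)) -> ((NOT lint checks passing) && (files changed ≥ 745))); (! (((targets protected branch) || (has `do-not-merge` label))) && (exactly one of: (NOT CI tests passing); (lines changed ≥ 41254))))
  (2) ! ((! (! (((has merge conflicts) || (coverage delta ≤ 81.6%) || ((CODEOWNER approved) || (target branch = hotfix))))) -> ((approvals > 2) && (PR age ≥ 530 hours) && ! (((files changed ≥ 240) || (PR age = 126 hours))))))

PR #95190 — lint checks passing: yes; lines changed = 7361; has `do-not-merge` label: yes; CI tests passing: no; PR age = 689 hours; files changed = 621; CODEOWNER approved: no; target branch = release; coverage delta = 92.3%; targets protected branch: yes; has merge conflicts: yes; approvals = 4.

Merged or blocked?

Merged

Atomic conditions:
  PR age = 74 hours: 689 == 74 is false
  lines changed < 4873: 7361 < 4873 is false
  NOT lint checks passing: yes → false
  files changed ≥ 745: 621 ≥ 745 is false
  targets protected branch: yes → true
  has `do-not-merge` label: yes → true
  NOT CI tests passing: no → true
  lines changed ≥ 41254: 7361 ≥ 41254 is false
  has merge conflicts: yes → true
  coverage delta ≤ 81.6%: 92.3 ≤ 81.6 is false
  CODEOWNER approved: no → false
  target branch = hotfix: release == hotfix is false
  approvals > 2: 4 > 2 is true
  PR age ≥ 530 hours: 689 ≥ 530 is true
  files changed ≥ 240: 621 ≥ 240 is true
  PR age = 126 hours: 689 == 126 is false
Combine:
[1.1.1] false → false (antecedent false ⇒ implication holds) = true
[1.1.2] false AND false = false
[1.1] true → false = false
[1.2.1.1] true OR true = true
[1.2.1] NOT true = false
[1.2.2] exactly-one(true, false) = true
[1.2] false AND true = false
[1] exactly-one(false, false) = false
[2.1.1.1.1.3] false OR false = false
[2.1.1.1.1] true OR false OR false = true
[2.1.1.1] NOT true = false
[2.1.1] NOT false = true
[2.1.2.3.1] true OR false = true
[2.1.2.3] NOT true = false
[2.1.2] true AND true AND false = false
[2.1] true → false = false
[2] NOT false = true
[root] false OR true = true
Overall: true → merged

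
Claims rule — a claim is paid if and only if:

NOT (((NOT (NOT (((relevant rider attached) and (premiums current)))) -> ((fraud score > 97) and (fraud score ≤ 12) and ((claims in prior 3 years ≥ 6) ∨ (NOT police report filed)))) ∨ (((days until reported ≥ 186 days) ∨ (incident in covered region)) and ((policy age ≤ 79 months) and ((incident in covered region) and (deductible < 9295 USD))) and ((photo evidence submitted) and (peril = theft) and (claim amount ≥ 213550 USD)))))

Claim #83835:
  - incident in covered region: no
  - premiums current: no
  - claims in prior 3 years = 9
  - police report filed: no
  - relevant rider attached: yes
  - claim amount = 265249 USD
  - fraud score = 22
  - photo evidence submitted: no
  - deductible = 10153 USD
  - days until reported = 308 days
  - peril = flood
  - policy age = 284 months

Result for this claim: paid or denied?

Atomic conditions:
  relevant rider attached: yes → true
  premiums current: no → false
  fraud score > 97: 22 > 97 is false
  fraud score ≤ 12: 22 ≤ 12 is false
  claims in prior 3 years ≥ 6: 9 ≥ 6 is true
  NOT police report filed: no → true
  days until reported ≥ 186 days: 308 ≥ 186 is true
  incident in covered region: no → false
  policy age ≤ 79 months: 284 ≤ 79 is false
  deductible < 9295 USD: 10153 < 9295 is false
  photo evidence submitted: no → false
  peril = theft: flood == theft is false
  claim amount ≥ 213550 USD: 265249 ≥ 213550 is true
Combine:
[1.1.1.1.1] true AND false = false
[1.1.1.1] NOT false = true
[1.1.1] NOT true = false
[1.1.2.3] true OR true = true
[1.1.2] false AND false AND true = false
[1.1] false → false (antecedent false ⇒ implication holds) = true
[1.2.1] true OR false = true
[1.2.2.2] false AND false = false
[1.2.2] false AND false = false
[1.2.3] false AND false AND true = false
[1.2] true AND false AND false = false
[1] true OR false = true
[root] NOT true = false
Overall: false → denied

Denied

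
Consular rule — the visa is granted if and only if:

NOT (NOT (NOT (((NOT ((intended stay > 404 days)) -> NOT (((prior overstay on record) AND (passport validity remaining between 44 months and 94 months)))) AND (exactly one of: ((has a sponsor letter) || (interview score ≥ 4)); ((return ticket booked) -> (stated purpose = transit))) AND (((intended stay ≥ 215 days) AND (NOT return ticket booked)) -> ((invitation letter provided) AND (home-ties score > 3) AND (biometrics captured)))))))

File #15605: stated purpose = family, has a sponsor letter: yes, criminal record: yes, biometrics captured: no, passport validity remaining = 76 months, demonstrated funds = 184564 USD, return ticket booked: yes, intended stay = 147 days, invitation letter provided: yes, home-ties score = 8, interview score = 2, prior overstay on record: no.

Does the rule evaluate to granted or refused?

Atomic conditions:
  intended stay > 404 days: 147 > 404 is false
  prior overstay on record: no → false
  passport validity remaining between 44 months and 94 months: 76 in [44, 94] is true
  has a sponsor letter: yes → true
  interview score ≥ 4: 2 ≥ 4 is false
  return ticket booked: yes → true
  stated purpose = transit: family == transit is false
  intended stay ≥ 215 days: 147 ≥ 215 is false
  NOT return ticket booked: yes → false
  invitation letter provided: yes → true
  home-ties score > 3: 8 > 3 is true
  biometrics captured: no → false
Combine:
[1.1.1.1.1] NOT false = true
[1.1.1.1.2.1] false AND true = false
[1.1.1.1.2] NOT false = true
[1.1.1.1] true → true = true
[1.1.1.2.1] true OR false = true
[1.1.1.2.2] true → false = false
[1.1.1.2] exactly-one(true, false) = true
[1.1.1.3.1] false AND false = false
[1.1.1.3.2] true AND true AND false = false
[1.1.1.3] false → false (antecedent false ⇒ implication holds) = true
[1.1.1] true AND true AND true = true
[1.1] NOT true = false
[1] NOT false = true
[root] NOT true = false
Overall: false → refused

Refused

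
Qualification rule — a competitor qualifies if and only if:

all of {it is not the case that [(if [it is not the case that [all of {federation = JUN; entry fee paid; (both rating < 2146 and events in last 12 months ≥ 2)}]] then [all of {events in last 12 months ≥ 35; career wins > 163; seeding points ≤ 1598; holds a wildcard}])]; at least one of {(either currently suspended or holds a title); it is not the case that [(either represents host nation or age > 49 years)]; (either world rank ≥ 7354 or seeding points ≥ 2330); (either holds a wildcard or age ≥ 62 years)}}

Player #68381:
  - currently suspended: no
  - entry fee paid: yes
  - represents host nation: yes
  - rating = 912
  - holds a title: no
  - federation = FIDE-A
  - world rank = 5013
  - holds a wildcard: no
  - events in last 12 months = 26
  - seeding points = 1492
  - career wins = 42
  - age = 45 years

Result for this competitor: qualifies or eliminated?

Atomic conditions:
  federation = JUN: FIDE-A == JUN is false
  entry fee paid: yes → true
  rating < 2146: 912 < 2146 is true
  events in last 12 months ≥ 2: 26 ≥ 2 is true
  events in last 12 months ≥ 35: 26 ≥ 35 is false
  career wins > 163: 42 > 163 is false
  seeding points ≤ 1598: 1492 ≤ 1598 is true
  holds a wildcard: no → false
  currently suspended: no → false
  holds a title: no → false
  represents host nation: yes → true
  age > 49 years: 45 > 49 is false
  world rank ≥ 7354: 5013 ≥ 7354 is false
  seeding points ≥ 2330: 1492 ≥ 2330 is false
  age ≥ 62 years: 45 ≥ 62 is false
Combine:
[1.1.1.1.3] true AND true = true
[1.1.1.1] false AND true AND true = false
[1.1.1] NOT false = true
[1.1.2] false AND false AND true AND false = false
[1.1] true → false = false
[1] NOT false = true
[2.1] false OR false = false
[2.2.1] true OR false = true
[2.2] NOT true = false
[2.3] false OR false = false
[2.4] false OR false = false
[2] false OR false OR false OR false = false
[root] true AND false = false
Overall: false → eliminated

Eliminated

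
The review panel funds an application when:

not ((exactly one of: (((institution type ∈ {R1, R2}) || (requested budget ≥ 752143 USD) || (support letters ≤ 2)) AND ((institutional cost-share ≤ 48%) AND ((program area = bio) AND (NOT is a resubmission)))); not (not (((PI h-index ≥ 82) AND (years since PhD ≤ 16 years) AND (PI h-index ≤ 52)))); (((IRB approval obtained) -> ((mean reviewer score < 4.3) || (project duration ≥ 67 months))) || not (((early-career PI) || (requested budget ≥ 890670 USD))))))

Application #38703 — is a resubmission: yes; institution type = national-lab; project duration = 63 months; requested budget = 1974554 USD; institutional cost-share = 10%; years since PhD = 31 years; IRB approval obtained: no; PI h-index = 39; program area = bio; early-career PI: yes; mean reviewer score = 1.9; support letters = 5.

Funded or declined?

Atomic conditions:
  institution type ∈ {R1, R2}: national-lab is not in the set → false
  requested budget ≥ 752143 USD: 1974554 ≥ 752143 is true
  support letters ≤ 2: 5 ≤ 2 is false
  institutional cost-share ≤ 48%: 10 ≤ 48 is true
  program area = bio: bio == bio is true
  NOT is a resubmission: yes → false
  PI h-index ≥ 82: 39 ≥ 82 is false
  years since PhD ≤ 16 years: 31 ≤ 16 is false
  PI h-index ≤ 52: 39 ≤ 52 is true
  IRB approval obtained: no → false
  mean reviewer score < 4.3: 1.9 < 4.3 is true
  project duration ≥ 67 months: 63 ≥ 67 is false
  early-career PI: yes → true
  requested budget ≥ 890670 USD: 1974554 ≥ 890670 is true
Combine:
[1.1.1] false OR true OR false = true
[1.1.2.2] true AND false = false
[1.1.2] true AND false = false
[1.1] true AND false = false
[1.2.1.1] false AND false AND true = false
[1.2.1] NOT false = true
[1.2] NOT true = false
[1.3.1.2] true OR false = true
[1.3.1] false → true (antecedent false ⇒ implication holds) = true
[1.3.2.1] true OR true = true
[1.3.2] NOT true = false
[1.3] true OR false = true
[1] exactly-one(false, false, true) = true
[root] NOT true = false
Overall: false → declined

Declined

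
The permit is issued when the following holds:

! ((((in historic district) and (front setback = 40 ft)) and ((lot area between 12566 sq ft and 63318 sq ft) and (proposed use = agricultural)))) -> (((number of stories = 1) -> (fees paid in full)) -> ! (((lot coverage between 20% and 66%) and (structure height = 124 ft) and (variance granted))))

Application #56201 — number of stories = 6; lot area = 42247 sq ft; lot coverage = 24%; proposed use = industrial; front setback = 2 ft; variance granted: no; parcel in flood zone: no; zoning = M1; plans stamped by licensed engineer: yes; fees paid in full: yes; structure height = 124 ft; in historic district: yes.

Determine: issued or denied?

Atomic conditions:
  in historic district: yes → true
  front setback = 40 ft: 2 == 40 is false
  lot area between 12566 sq ft and 63318 sq ft: 42247 in [12566, 63318] is true
  proposed use = agricultural: industrial == agricultural is false
  number of stories = 1: 6 == 1 is false
  fees paid in full: yes → true
  lot coverage between 20% and 66%: 24 in [20, 66] is true
  structure height = 124 ft: 124 == 124 is true
  variance granted: no → false
Combine:
[1.1.1] true AND false = false
[1.1.2] true AND false = false
[1.1] false AND false = false
[1] NOT false = true
[2.1] false → true (antecedent false ⇒ implication holds) = true
[2.2.1] true AND true AND false = false
[2.2] NOT false = true
[2] true → true = true
[root] true → true = true
Overall: true → issued

Issued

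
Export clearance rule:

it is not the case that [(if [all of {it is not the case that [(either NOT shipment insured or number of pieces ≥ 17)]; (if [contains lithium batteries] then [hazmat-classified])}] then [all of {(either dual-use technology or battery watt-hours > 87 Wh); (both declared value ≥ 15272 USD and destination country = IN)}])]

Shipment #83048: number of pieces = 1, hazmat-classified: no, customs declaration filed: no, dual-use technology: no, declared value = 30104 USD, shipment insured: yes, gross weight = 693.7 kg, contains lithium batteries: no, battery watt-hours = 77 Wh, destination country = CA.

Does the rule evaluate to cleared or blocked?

Cleared

Atomic conditions:
  NOT shipment insured: yes → false
  number of pieces ≥ 17: 1 ≥ 17 is false
  contains lithium batteries: no → false
  hazmat-classified: no → false
  dual-use technology: no → false
  battery watt-hours > 87 Wh: 77 > 87 is false
  declared value ≥ 15272 USD: 30104 ≥ 15272 is true
  destination country = IN: CA == IN is false
Combine:
[1.1.1.1] false OR false = false
[1.1.1] NOT false = true
[1.1.2] false → false (antecedent false ⇒ implication holds) = true
[1.1] true AND true = true
[1.2.1] false OR false = false
[1.2.2] true AND false = false
[1.2] false AND false = false
[1] true → false = false
[root] NOT false = true
Overall: true → cleared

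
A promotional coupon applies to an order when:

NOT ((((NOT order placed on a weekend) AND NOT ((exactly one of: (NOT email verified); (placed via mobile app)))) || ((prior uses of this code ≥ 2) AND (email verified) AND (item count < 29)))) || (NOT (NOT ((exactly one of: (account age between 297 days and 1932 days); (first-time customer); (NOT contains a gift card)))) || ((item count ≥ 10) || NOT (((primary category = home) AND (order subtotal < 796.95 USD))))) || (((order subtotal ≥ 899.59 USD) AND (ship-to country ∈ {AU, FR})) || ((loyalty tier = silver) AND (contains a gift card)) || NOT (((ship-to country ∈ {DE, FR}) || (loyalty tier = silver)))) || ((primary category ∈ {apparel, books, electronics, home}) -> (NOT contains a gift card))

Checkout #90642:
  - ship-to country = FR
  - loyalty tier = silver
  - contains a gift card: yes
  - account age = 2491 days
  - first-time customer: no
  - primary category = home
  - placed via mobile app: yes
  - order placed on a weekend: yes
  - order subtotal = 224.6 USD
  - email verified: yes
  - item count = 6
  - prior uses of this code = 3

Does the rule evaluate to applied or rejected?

Atomic conditions:
  NOT order placed on a weekend: yes → false
  NOT email verified: yes → false
  placed via mobile app: yes → true
  prior uses of this code ≥ 2: 3 ≥ 2 is true
  email verified: yes → true
  item count < 29: 6 < 29 is true
  account age between 297 days and 1932 days: 2491 in [297, 1932] is false
  first-time customer: no → false
  NOT contains a gift card: yes → false
  item count ≥ 10: 6 ≥ 10 is false
  primary category = home: home == home is true
  order subtotal < 796.95 USD: 224.6 < 796.95 is true
  order subtotal ≥ 899.59 USD: 224.6 ≥ 899.59 is false
  ship-to country ∈ {AU, FR}: FR is in the set → true
  loyalty tier = silver: silver == silver is true
  contains a gift card: yes → true
  ship-to country ∈ {DE, FR}: FR is in the set → true
  primary category ∈ {apparel, books, electronics, home}: home is in the set → true
Combine:
[1.1.1.2.1] exactly-one(false, true) = true
[1.1.1.2] NOT true = false
[1.1.1] false AND false = false
[1.1.2] true AND true AND true = true
[1.1] false OR true = true
[1] NOT true = false
[2.1.1.1] exactly-one(false, false, false) = false
[2.1.1] NOT false = true
[2.1] NOT true = false
[2.2.2.1] true AND true = true
[2.2.2] NOT true = false
[2.2] false OR false = false
[2] false OR false = false
[3.1] false AND true = false
[3.2] true AND true = true
[3.3.1] true OR true = true
[3.3] NOT true = false
[3] false OR true OR false = true
[4] true → false = false
[root] false OR false OR true OR false = true
Overall: true → applied

Applied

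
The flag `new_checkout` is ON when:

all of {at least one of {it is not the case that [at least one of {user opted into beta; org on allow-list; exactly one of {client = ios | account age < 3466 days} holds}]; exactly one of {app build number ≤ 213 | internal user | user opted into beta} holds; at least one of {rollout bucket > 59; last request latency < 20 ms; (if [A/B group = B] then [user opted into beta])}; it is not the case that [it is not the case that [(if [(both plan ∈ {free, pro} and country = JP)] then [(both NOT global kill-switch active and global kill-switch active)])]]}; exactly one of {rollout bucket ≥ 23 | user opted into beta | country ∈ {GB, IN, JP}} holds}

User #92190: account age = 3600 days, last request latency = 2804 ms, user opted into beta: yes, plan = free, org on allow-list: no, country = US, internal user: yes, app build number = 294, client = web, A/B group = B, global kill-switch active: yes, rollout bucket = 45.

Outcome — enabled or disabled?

Disabled

Atomic conditions:
  user opted into beta: yes → true
  org on allow-list: no → false
  client = ios: web == ios is false
  account age < 3466 days: 3600 < 3466 is false
  app build number ≤ 213: 294 ≤ 213 is false
  internal user: yes → true
  rollout bucket > 59: 45 > 59 is false
  last request latency < 20 ms: 2804 < 20 is false
  A/B group = B: B == B is true
  plan ∈ {free, pro}: free is in the set → true
  country = JP: US == JP is false
  NOT global kill-switch active: yes → false
  global kill-switch active: yes → true
  rollout bucket ≥ 23: 45 ≥ 23 is true
  country ∈ {GB, IN, JP}: US is not in the set → false
Combine:
[1.1.1.3] exactly-one(false, false) = false
[1.1.1] true OR false OR false = true
[1.1] NOT true = false
[1.2] exactly-one(false, true, true) = false
[1.3.3] true → true = true
[1.3] false OR false OR true = true
[1.4.1.1.1] true AND false = false
[1.4.1.1.2] false AND true = false
[1.4.1.1] false → false (antecedent false ⇒ implication holds) = true
[1.4.1] NOT true = false
[1.4] NOT false = true
[1] false OR false OR true OR true = true
[2] exactly-one(true, true, false) = false
[root] true AND false = false
Overall: false → disabled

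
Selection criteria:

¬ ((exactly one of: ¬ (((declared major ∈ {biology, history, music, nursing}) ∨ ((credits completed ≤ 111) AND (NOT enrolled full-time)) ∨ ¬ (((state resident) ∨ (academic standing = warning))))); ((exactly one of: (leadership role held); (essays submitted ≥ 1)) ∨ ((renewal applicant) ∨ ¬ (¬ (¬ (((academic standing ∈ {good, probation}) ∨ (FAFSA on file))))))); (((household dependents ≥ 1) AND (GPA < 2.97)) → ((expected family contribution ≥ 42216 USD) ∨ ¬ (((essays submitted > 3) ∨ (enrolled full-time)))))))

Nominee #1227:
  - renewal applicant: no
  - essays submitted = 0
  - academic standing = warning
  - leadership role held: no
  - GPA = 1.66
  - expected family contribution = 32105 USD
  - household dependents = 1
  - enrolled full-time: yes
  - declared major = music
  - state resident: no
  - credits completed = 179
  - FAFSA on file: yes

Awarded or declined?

Atomic conditions:
  declared major ∈ {biology, history, music, nursing}: music is in the set → true
  credits completed ≤ 111: 179 ≤ 111 is false
  NOT enrolled full-time: yes → false
  state resident: no → false
  academic standing = warning: warning == warning is true
  leadership role held: no → false
  essays submitted ≥ 1: 0 ≥ 1 is false
  renewal applicant: no → false
  academic standing ∈ {good, probation}: warning is not in the set → false
  FAFSA on file: yes → true
  household dependents ≥ 1: 1 ≥ 1 is true
  GPA < 2.97: 1.66 < 2.97 is true
  expected family contribution ≥ 42216 USD: 32105 ≥ 42216 is false
  essays submitted > 3: 0 > 3 is false
  enrolled full-time: yes → true
Combine:
[1.1.1.2] false AND false = false
[1.1.1.3.1] false OR true = true
[1.1.1.3] NOT true = false
[1.1.1] true OR false OR false = true
[1.1] NOT true = false
[1.2.1] exactly-one(false, false) = false
[1.2.2.2.1.1.1] false OR true = true
[1.2.2.2.1.1] NOT true = false
[1.2.2.2.1] NOT false = true
[1.2.2.2] NOT true = false
[1.2.2] false OR false = false
[1.2] false OR false = false
[1.3.1] true AND true = true
[1.3.2.2.1] false OR true = true
[1.3.2.2] NOT true = false
[1.3.2] false OR false = false
[1.3] true → false = false
[1] exactly-one(false, false, false) = false
[root] NOT false = true
Overall: true → awarded

Awarded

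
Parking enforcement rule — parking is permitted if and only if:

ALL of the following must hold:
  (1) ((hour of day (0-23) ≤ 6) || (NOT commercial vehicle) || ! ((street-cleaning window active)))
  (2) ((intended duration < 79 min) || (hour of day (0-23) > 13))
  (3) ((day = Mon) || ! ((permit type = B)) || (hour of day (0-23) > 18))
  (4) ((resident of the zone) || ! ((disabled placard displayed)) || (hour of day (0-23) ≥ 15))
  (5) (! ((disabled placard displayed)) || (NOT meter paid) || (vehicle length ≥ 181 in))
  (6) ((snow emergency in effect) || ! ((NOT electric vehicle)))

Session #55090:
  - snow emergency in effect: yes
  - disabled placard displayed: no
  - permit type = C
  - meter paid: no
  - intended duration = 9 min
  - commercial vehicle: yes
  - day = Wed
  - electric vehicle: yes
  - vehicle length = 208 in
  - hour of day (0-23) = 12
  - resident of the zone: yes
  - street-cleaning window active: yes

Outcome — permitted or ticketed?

Ticketed

Atomic conditions:
  hour of day (0-23) ≤ 6: 12 ≤ 6 is false
  NOT commercial vehicle: yes → false
  street-cleaning window active: yes → true
  intended duration < 79 min: 9 < 79 is true
  hour of day (0-23) > 13: 12 > 13 is false
  day = Mon: Wed == Mon is false
  permit type = B: C == B is false
  hour of day (0-23) > 18: 12 > 18 is false
  resident of the zone: yes → true
  disabled placard displayed: no → false
  hour of day (0-23) ≥ 15: 12 ≥ 15 is false
  NOT meter paid: no → true
  vehicle length ≥ 181 in: 208 ≥ 181 is true
  snow emergency in effect: yes → true
  NOT electric vehicle: yes → false
Combine:
[1.3] NOT true = false
[1] false OR false OR false = false
[2] true OR false = true
[3.2] NOT false = true
[3] false OR true OR false = true
[4.2] NOT false = true
[4] true OR true OR false = true
[5.1] NOT false = true
[5] true OR true OR true = true
[6.2] NOT false = true
[6] true OR true = true
[root] false AND true AND true AND true AND true AND true = false
Overall: false → ticketed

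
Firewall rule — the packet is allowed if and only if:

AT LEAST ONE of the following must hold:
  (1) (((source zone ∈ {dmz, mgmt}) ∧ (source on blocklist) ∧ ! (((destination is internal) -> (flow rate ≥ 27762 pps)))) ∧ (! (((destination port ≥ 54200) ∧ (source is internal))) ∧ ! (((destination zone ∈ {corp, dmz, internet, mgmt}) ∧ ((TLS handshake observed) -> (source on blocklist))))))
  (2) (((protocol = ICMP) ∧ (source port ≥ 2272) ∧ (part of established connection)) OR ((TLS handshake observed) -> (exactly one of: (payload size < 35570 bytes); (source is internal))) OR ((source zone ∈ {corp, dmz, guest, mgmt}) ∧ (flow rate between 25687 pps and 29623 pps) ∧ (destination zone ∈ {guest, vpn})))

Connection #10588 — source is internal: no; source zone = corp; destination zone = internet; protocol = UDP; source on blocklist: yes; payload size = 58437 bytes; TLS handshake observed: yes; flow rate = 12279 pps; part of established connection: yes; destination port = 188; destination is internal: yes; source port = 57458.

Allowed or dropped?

Atomic conditions:
  source zone ∈ {dmz, mgmt}: corp is not in the set → false
  source on blocklist: yes → true
  destination is internal: yes → true
  flow rate ≥ 27762 pps: 12279 ≥ 27762 is false
  destination port ≥ 54200: 188 ≥ 54200 is false
  source is internal: no → false
  destination zone ∈ {corp, dmz, internet, mgmt}: internet is in the set → true
  TLS handshake observed: yes → true
  protocol = ICMP: UDP == ICMP is false
  source port ≥ 2272: 57458 ≥ 2272 is true
  part of established connection: yes → true
  payload size < 35570 bytes: 58437 < 35570 is false
  source zone ∈ {corp, dmz, guest, mgmt}: corp is in the set → true
  flow rate between 25687 pps and 29623 pps: 12279 in [25687, 29623] is false
  destination zone ∈ {guest, vpn}: internet is not in the set → false
Combine:
[1.1.3.1] true → false = false
[1.1.3] NOT false = true
[1.1] false AND true AND true = false
[1.2.1.1] false AND false = false
[1.2.1] NOT false = true
[1.2.2.1.2] true → true = true
[1.2.2.1] true AND true = true
[1.2.2] NOT true = false
[1.2] true AND false = false
[1] false AND false = false
[2.1] false AND true AND true = false
[2.2.2] exactly-one(false, false) = false
[2.2] true → false = false
[2.3] true AND false AND false = false
[2] false OR false OR false = false
[root] false OR false = false
Overall: false → dropped

Dropped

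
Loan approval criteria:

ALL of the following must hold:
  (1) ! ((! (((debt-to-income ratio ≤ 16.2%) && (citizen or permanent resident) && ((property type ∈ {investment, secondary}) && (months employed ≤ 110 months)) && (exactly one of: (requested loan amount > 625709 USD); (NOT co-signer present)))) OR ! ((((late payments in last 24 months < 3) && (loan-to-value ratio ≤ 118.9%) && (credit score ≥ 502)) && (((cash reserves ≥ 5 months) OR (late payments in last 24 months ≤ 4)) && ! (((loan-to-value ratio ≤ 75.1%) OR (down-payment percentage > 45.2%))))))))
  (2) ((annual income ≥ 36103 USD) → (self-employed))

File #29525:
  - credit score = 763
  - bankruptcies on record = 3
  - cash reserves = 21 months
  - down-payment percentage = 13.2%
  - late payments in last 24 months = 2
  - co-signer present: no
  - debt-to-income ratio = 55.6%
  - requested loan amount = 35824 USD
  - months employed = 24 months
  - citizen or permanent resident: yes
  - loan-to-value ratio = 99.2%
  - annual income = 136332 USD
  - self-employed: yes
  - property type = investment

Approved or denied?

Atomic conditions:
  debt-to-income ratio ≤ 16.2%: 55.6 ≤ 16.2 is false
  citizen or permanent resident: yes → true
  property type ∈ {investment, secondary}: investment is in the set → true
  months employed ≤ 110 months: 24 ≤ 110 is true
  requested loan amount > 625709 USD: 35824 > 625709 is false
  NOT co-signer present: no → true
  late payments in last 24 months < 3: 2 < 3 is true
  loan-to-value ratio ≤ 118.9%: 99.2 ≤ 118.9 is true
  credit score ≥ 502: 763 ≥ 502 is true
  cash reserves ≥ 5 months: 21 ≥ 5 is true
  late payments in last 24 months ≤ 4: 2 ≤ 4 is true
  loan-to-value ratio ≤ 75.1%: 99.2 ≤ 75.1 is false
  down-payment percentage > 45.2%: 13.2 > 45.2 is false
  annual income ≥ 36103 USD: 136332 ≥ 36103 is true
  self-employed: yes → true
Combine:
[1.1.1.1.3] true AND true = true
[1.1.1.1.4] exactly-one(false, true) = true
[1.1.1.1] false AND true AND true AND true = false
[1.1.1] NOT false = true
[1.1.2.1.1] true AND true AND true = true
[1.1.2.1.2.1] true OR true = true
[1.1.2.1.2.2.1] false OR false = false
[1.1.2.1.2.2] NOT false = true
[1.1.2.1.2] true AND true = true
[1.1.2.1] true AND true = true
[1.1.2] NOT true = false
[1.1] true OR false = true
[1] NOT true = false
[2] true → true = true
[root] false AND true = false
Overall: false → denied

Denied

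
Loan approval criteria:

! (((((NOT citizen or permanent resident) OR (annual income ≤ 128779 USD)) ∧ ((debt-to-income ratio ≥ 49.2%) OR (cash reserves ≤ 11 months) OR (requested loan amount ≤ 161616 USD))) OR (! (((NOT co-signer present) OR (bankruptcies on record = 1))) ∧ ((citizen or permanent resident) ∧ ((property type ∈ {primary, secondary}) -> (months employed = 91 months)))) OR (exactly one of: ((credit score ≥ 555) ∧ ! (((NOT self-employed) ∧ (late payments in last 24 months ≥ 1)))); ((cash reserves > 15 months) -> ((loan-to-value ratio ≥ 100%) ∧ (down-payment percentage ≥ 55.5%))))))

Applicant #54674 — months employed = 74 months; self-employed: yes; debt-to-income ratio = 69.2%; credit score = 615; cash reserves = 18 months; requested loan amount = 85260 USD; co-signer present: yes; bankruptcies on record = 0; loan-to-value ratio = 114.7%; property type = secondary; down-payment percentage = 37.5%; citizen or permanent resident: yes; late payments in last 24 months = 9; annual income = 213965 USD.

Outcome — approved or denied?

Atomic conditions:
  NOT citizen or permanent resident: yes → false
  annual income ≤ 128779 USD: 213965 ≤ 128779 is false
  debt-to-income ratio ≥ 49.2%: 69.2 ≥ 49.2 is true
  cash reserves ≤ 11 months: 18 ≤ 11 is false
  requested loan amount ≤ 161616 USD: 85260 ≤ 161616 is true
  NOT co-signer present: yes → false
  bankruptcies on record = 1: 0 == 1 is false
  citizen or permanent resident: yes → true
  property type ∈ {primary, secondary}: secondary is in the set → true
  months employed = 91 months: 74 == 91 is false
  credit score ≥ 555: 615 ≥ 555 is true
  NOT self-employed: yes → false
  late payments in last 24 months ≥ 1: 9 ≥ 1 is true
  cash reserves > 15 months: 18 > 15 is true
  loan-to-value ratio ≥ 100%: 114.7 ≥ 100 is true
  down-payment percentage ≥ 55.5%: 37.5 ≥ 55.5 is false
Combine:
[1.1.1] false OR false = false
[1.1.2] true OR false OR true = true
[1.1] false AND true = false
[1.2.1.1] false OR false = false
[1.2.1] NOT false = true
[1.2.2.2] true → false = false
[1.2.2] true AND false = false
[1.2] true AND false = false
[1.3.1.2.1] false AND true = false
[1.3.1.2] NOT false = true
[1.3.1] true AND true = true
[1.3.2.2] true AND false = false
[1.3.2] true → false = false
[1.3] exactly-one(true, false) = true
[1] false OR false OR true = true
[root] NOT true = false
Overall: false → denied

Denied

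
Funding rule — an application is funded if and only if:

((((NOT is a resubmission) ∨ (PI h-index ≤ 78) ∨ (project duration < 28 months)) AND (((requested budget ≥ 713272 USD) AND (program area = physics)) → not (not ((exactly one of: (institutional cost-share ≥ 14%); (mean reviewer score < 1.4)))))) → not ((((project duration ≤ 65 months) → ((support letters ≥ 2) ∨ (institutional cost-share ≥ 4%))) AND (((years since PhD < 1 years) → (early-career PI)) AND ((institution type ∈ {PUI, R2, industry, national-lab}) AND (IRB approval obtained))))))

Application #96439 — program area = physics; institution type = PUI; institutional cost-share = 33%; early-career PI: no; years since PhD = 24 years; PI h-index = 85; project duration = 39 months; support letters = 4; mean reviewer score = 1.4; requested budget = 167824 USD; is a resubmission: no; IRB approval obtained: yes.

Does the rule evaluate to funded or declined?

Declined

Atomic conditions:
  NOT is a resubmission: no → true
  PI h-index ≤ 78: 85 ≤ 78 is false
  project duration < 28 months: 39 < 28 is false
  requested budget ≥ 713272 USD: 167824 ≥ 713272 is false
  program area = physics: physics == physics is true
  institutional cost-share ≥ 14%: 33 ≥ 14 is true
  mean reviewer score < 1.4: 1.4 < 1.4 is false
  project duration ≤ 65 months: 39 ≤ 65 is true
  support letters ≥ 2: 4 ≥ 2 is true
  institutional cost-share ≥ 4%: 33 ≥ 4 is true
  years since PhD < 1 years: 24 < 1 is false
  early-career PI: no → false
  institution type ∈ {PUI, R2, industry, national-lab}: PUI is in the set → true
  IRB approval obtained: yes → true
Combine:
[1.1] true OR false OR false = true
[1.2.1] false AND true = false
[1.2.2.1.1] exactly-one(true, false) = true
[1.2.2.1] NOT true = false
[1.2.2] NOT false = true
[1.2] false → true (antecedent false ⇒ implication holds) = true
[1] true AND true = true
[2.1.1.2] true OR true = true
[2.1.1] true → true = true
[2.1.2.1] false → false (antecedent false ⇒ implication holds) = true
[2.1.2.2] true AND true = true
[2.1.2] true AND true = true
[2.1] true AND true = true
[2] NOT true = false
[root] true → false = false
Overall: false → declined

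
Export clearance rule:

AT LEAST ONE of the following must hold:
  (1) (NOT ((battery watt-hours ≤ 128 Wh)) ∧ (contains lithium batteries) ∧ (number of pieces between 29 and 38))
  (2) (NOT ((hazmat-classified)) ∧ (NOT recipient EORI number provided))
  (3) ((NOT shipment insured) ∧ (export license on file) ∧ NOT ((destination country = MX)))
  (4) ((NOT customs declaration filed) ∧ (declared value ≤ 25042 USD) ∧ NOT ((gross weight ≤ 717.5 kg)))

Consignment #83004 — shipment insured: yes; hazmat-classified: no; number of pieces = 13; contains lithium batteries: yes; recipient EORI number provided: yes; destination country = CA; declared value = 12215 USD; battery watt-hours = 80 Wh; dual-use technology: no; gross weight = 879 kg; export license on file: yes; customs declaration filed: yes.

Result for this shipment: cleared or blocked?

Blocked

Atomic conditions:
  battery watt-hours ≤ 128 Wh: 80 ≤ 128 is true
  contains lithium batteries: yes → true
  number of pieces between 29 and 38: 13 in [29, 38] is false
  hazmat-classified: no → false
  NOT recipient EORI number provided: yes → false
  NOT shipment insured: yes → false
  export license on file: yes → true
  destination country = MX: CA == MX is false
  NOT customs declaration filed: yes → false
  declared value ≤ 25042 USD: 12215 ≤ 25042 is true
  gross weight ≤ 717.5 kg: 879 ≤ 717.5 is false
Combine:
[1.1] NOT true = false
[1] false AND true AND false = false
[2.1] NOT false = true
[2] true AND false = false
[3.3] NOT false = true
[3] false AND true AND true = false
[4.3] NOT false = true
[4] false AND true AND true = false
[root] false OR false OR false OR false = false
Overall: false → blocked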